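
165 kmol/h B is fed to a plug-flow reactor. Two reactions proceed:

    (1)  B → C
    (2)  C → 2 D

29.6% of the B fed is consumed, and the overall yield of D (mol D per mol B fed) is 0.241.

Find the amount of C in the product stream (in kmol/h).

29 kmol/h

Conversion of B: B consumed = 1ξ₁ = 0.296 × 165 → ξ₁ = 48.84 kmol/h.
Yield of D: 2ξ₂ / 165 = 0.241 → ξ₂ = 19.88 kmol/h.
Outlet amounts (n = n₀ + Σ ν·ξ):
  B: 165 − 1(48.84) = 116.2
  C: 0 + 1(48.84) − 1(19.88) = 28.96
  D: 0 + 2(19.88) = 39.77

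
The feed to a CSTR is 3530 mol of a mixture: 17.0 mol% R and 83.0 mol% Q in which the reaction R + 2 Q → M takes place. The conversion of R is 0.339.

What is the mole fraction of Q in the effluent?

0.808

R reacted = 0.339 × 600.1 = 203.4 mol; ν_R = −1, so ξ = 203.4/1 = 203.4 mol.
Outlet amounts (n = n₀ + ν ξ):
  R: 600.1 − 1(203.4) = 396.7
  Q: 2930 − 2(203.4) = 2523
  M: 0 + 1(203.4) = 203.4
Total out = 3123 mol; y_Q = 2523 / 3123 = 0.8079.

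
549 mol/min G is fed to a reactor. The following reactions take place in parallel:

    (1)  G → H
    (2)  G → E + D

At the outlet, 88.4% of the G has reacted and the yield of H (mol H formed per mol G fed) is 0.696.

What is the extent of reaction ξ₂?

Yield of H: 1ξ₁ / 549 = 0.696 → ξ₁ = 382.1 mol/min.
Conversion of G: 1ξ₁ + 1ξ₂ = 0.884 × 549 = 485.3 → ξ₂ = 103.2 mol/min.
Outlet amounts (n = n₀ + Σ ν·ξ):
  G: 549 − 1(382.1) − 1(103.2) = 63.68
  H: 0 + 1(382.1) = 382.1
  E: 0 + 1(103.2) = 103.2
  D: 0 + 1(103.2) = 103.2

ξ₂ = 103 mol/min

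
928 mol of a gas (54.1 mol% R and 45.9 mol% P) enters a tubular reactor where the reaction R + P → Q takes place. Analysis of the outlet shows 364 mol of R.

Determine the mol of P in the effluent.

For R: n = n₀ − 1ξ → 364 = 502 − 1ξ, giving ξ = 138 mol.
Outlet amounts (n = n₀ + ν ξ):
  R: 502 − 1(138) = 364
  P: 426 − 1(138) = 287.9
  Q: 0 + 1(138) = 138

288 mol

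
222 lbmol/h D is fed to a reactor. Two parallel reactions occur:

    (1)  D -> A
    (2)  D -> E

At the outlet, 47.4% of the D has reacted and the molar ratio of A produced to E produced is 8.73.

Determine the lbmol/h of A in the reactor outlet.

Conversion of D: D consumed = 0.474 × 222 = 105.2 lbmol/h = 1ξ₁ + 1ξ₂.
Selectivity: 1ξ₁ / (1ξ₂) = 8.73 → ξ₁ = 8.73 ξ₂.
Substitute: (1·8.73 + 1) ξ₂ = 105.2 → ξ₂ = 10.81 lbmol/h, ξ₁ = 94.41 lbmol/h.
Outlet amounts (n = n₀ + Σ ν·ξ):
  D: 222 − 1(94.41) − 1(10.81) = 116.8
  A: 0 + 1(94.41) = 94.41
  E: 0 + 1(10.81) = 10.81

94.4 lbmol/h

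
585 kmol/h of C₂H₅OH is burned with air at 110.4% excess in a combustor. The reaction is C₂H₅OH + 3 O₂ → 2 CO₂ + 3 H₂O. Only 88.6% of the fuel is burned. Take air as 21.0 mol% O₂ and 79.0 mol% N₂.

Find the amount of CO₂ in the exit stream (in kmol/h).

Stoichiometric O₂ = 3 × 585 = 1755 kmol/h; O₂ fed = 1755 × 2.104 = 3693 kmol/h.
N₂ fed = 3693 × 79/21 = 13890 kmol/h.
Fuel reacted = 0.886 × 585 → ξ = 518.3 kmol/h.
Outlet (n = n₀ + ν ξ):
  C₂H₅OH: 585 − 1(518.3) = 66.69
  O₂: 3693 − 3(518.3) = 2138
  N₂: 13890 (inert)
  CO₂: 0 + 2(518.3) = 1037
  H₂O: 0 + 3(518.3) = 1555

1040 kmol/h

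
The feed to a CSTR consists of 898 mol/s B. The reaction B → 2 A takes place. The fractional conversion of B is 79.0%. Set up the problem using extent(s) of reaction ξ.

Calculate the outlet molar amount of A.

1420 mol/s

B reacted = 0.79 × 898 = 709.4 mol/s; ν_B = −1, so ξ = 709.4/1 = 709.4 mol/s.
Outlet amounts (n = n₀ + ν ξ):
  B: 898 − 1(709.4) = 188.6
  A: 0 + 2(709.4) = 1419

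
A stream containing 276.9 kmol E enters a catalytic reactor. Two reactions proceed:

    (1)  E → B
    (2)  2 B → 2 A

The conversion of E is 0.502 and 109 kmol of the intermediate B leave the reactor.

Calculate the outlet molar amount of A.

30 kmol

Conversion of E: E consumed = 1ξ₁ = 0.502 × 276.9 → ξ₁ = 139 kmol.
B balance: n_B = 0 + 1ξ₁ − 2ξ₂ = 109 → ξ₂ = (1·139 − 109)/2 = 15 kmol.
Outlet amounts (n = n₀ + Σ ν·ξ):
  E: 276.9 − 1(139) = 137.9
  B: 0 + 1(139) − 2(15) = 109
  A: 0 + 2(15) = 30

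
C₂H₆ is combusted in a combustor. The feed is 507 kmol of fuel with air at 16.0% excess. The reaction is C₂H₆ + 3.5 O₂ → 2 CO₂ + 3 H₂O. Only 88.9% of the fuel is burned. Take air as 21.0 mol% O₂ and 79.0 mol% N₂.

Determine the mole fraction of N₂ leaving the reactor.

Stoichiometric O₂ = 3.5 × 507 = 1774 kmol; O₂ fed = 1774 × 1.160 = 2058 kmol.
N₂ fed = 2058 × 79/21 = 7744 kmol.
Fuel reacted = 0.889 × 507 → ξ = 450.7 kmol.
Outlet (n = n₀ + ν ξ):
  C₂H₆: 507 − 1(450.7) = 56.28
  O₂: 2058 − 3.5(450.7) = 480.9
  N₂: 7744 (inert)
  CO₂: 0 + 2(450.7) = 901.4
  H₂O: 0 + 3(450.7) = 1352
Total out = 10530 kmol; y_N₂ = 7744 / 10530 = 0.7351.

0.735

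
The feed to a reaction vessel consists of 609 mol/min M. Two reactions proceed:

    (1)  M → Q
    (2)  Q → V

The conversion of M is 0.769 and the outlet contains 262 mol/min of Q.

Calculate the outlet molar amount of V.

Conversion of M: M consumed = 1ξ₁ = 0.769 × 609 → ξ₁ = 468.3 mol/min.
Q balance: n_Q = 0 + 1ξ₁ − 1ξ₂ = 262 → ξ₂ = (1·468.3 − 262)/1 = 206.3 mol/min.
Outlet amounts (n = n₀ + Σ ν·ξ):
  M: 609 − 1(468.3) = 140.7
  Q: 0 + 1(468.3) − 1(206.3) = 262
  V: 0 + 1(206.3) = 206.3

206 mol/min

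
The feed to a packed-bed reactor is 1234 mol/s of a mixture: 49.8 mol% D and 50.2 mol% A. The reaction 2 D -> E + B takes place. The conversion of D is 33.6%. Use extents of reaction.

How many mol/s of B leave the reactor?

D reacted = 0.336 × 614.5 = 206.5 mol/s; ν_D = −2, so ξ = 206.5/2 = 103.2 mol/s.
Outlet amounts (n = n₀ + ν ξ):
  D: 614.5 − 2(103.2) = 408
  E: 0 + 1(103.2) = 103.2
  B: 0 + 1(103.2) = 103.2
  A: 619.5 (inert)

103 mol/s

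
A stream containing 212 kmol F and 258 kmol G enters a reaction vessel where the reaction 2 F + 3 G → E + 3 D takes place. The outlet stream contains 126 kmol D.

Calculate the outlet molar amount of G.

132 kmol

For D: n = n₀ + 3ξ → 126 = 0 + 3ξ, giving ξ = 42 kmol.
Outlet amounts (n = n₀ + ν ξ):
  F: 212 − 2(42) = 128
  G: 258 − 3(42) = 132
  E: 0 + 1(42) = 42
  D: 0 + 3(42) = 126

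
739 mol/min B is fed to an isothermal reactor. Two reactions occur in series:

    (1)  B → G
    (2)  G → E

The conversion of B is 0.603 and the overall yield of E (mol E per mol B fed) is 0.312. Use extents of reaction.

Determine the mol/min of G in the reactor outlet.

215 mol/min

Conversion of B: B consumed = 1ξ₁ = 0.603 × 739 → ξ₁ = 445.6 mol/min.
Yield of E: 1ξ₂ / 739 = 0.312 → ξ₂ = 230.6 mol/min.
Outlet amounts (n = n₀ + Σ ν·ξ):
  B: 739 − 1(445.6) = 293.4
  G: 0 + 1(445.6) − 1(230.6) = 215
  E: 0 + 1(230.6) = 230.6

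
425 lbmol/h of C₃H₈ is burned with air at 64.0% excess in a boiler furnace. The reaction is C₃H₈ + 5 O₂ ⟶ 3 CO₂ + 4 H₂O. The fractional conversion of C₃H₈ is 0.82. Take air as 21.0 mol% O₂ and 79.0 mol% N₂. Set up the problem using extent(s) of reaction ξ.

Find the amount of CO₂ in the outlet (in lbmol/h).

1050 lbmol/h

Stoichiometric O₂ = 5 × 425 = 2125 lbmol/h; O₂ fed = 2125 × 1.640 = 3485 lbmol/h.
N₂ fed = 3485 × 79/21 = 13110 lbmol/h.
Fuel reacted = 0.82 × 425 → ξ = 348.5 lbmol/h.
Outlet (n = n₀ + ν ξ):
  C₃H₈: 425 − 1(348.5) = 76.5
  O₂: 3485 − 5(348.5) = 1743
  N₂: 13110 (inert)
  CO₂: 0 + 3(348.5) = 1046
  H₂O: 0 + 4(348.5) = 1394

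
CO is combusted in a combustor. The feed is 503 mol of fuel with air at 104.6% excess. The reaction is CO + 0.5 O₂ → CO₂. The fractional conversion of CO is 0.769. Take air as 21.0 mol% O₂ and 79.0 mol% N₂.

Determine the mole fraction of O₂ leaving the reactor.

0.116

Stoichiometric O₂ = 0.5 × 503 = 251.5 mol; O₂ fed = 251.5 × 2.046 = 514.6 mol.
N₂ fed = 514.6 × 79/21 = 1936 mol.
Fuel reacted = 0.769 × 503 → ξ = 386.8 mol.
Outlet (n = n₀ + ν ξ):
  CO: 503 − 1(386.8) = 116.2
  O₂: 514.6 − 0.5(386.8) = 321.2
  N₂: 1936 (inert)
  CO₂: 0 + 1(386.8) = 386.8
Total out = 2760 mol; y_O₂ = 321.2 / 2760 = 0.1164.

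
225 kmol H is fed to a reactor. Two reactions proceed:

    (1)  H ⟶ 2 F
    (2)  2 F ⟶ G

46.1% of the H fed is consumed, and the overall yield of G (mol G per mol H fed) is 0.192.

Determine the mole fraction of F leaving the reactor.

Conversion of H: H consumed = 1ξ₁ = 0.461 × 225 → ξ₁ = 103.7 kmol.
Yield of G: 1ξ₂ / 225 = 0.192 → ξ₂ = 43.2 kmol.
Outlet amounts (n = n₀ + Σ ν·ξ):
  H: 225 − 1(103.7) = 121.3
  F: 0 + 2(103.7) − 2(43.2) = 121.1
  G: 0 + 1(43.2) = 43.2
Total out = 285.5 kmol; y_F = 121.1 / 285.5 = 0.424.

0.424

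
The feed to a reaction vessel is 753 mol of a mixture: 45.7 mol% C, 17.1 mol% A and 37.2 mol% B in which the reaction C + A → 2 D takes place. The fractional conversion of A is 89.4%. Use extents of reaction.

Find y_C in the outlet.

0.304

A reacted = 0.894 × 128.8 = 115.1 mol; ν_A = −1, so ξ = 115.1/1 = 115.1 mol.
Outlet amounts (n = n₀ + ν ξ):
  C: 344.1 − 1(115.1) = 229
  A: 128.8 − 1(115.1) = 13.65
  D: 0 + 2(115.1) = 230.2
  B: 280.1 (inert)
Total out = 753 mol; y_C = 229 / 753 = 0.3041.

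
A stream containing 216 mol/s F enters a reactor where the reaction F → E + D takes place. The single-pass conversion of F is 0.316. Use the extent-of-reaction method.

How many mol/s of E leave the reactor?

F reacted = 0.316 × 216 = 68.26 mol/s; ν_F = −1, so ξ = 68.26/1 = 68.26 mol/s.
Outlet amounts (n = n₀ + ν ξ):
  F: 216 − 1(68.26) = 147.7
  E: 0 + 1(68.26) = 68.26
  D: 0 + 1(68.26) = 68.26

68.3 mol/s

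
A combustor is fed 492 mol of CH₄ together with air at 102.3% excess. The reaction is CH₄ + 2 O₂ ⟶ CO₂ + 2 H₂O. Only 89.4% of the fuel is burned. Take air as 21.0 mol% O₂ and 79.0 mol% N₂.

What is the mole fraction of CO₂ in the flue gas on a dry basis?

Stoichiometric O₂ = 2 × 492 = 984 mol; O₂ fed = 984 × 2.023 = 1991 mol.
N₂ fed = 1991 × 79/21 = 7489 mol.
Fuel reacted = 0.894 × 492 → ξ = 439.8 mol.
Outlet (n = n₀ + ν ξ):
  CH₄: 492 − 1(439.8) = 52.15
  O₂: 1991 − 2(439.8) = 1111
  N₂: 7489 (inert)
  CO₂: 0 + 1(439.8) = 439.8
  H₂O: 0 + 2(439.8) = 879.7
Dry total = 9092 mol; y_CO₂ (dry) = 439.8 / 9092 = 0.04838.

0.0484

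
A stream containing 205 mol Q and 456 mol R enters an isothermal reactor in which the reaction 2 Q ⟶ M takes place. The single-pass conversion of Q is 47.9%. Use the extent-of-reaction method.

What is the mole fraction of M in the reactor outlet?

Q reacted = 0.479 × 205 = 98.19 mol; ν_Q = −2, so ξ = 98.19/2 = 49.1 mol.
Outlet amounts (n = n₀ + ν ξ):
  Q: 205 − 2(49.1) = 106.8
  M: 0 + 1(49.1) = 49.1
  R: 456 (inert)
Total out = 611.9 mol; y_M = 49.1 / 611.9 = 0.08024.

0.0802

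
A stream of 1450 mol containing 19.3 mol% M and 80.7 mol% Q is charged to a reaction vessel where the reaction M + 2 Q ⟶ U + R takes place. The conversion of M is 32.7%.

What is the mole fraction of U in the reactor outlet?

M reacted = 0.327 × 279.9 = 91.51 mol; ν_M = −1, so ξ = 91.51/1 = 91.51 mol.
Outlet amounts (n = n₀ + ν ξ):
  M: 279.9 − 1(91.51) = 188.3
  Q: 1170 − 2(91.51) = 987.1
  U: 0 + 1(91.51) = 91.51
  R: 0 + 1(91.51) = 91.51
Total out = 1358 mol; y_U = 91.51 / 1358 = 0.06736.

0.0674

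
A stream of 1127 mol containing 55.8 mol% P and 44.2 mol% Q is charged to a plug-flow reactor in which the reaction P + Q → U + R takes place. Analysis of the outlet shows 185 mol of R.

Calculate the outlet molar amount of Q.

For R: n = n₀ + 1ξ → 185 = 0 + 1ξ, giving ξ = 185 mol.
Outlet amounts (n = n₀ + ν ξ):
  P: 628.9 − 1(185) = 443.9
  Q: 498.1 − 1(185) = 313.1
  U: 0 + 1(185) = 185
  R: 0 + 1(185) = 185

313 mol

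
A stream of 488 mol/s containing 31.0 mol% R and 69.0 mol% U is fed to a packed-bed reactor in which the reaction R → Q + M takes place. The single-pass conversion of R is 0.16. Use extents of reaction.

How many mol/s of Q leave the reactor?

24.2 mol/s

R reacted = 0.16 × 151.3 = 24.2 mol/s; ν_R = −1, so ξ = 24.2/1 = 24.2 mol/s.
Outlet amounts (n = n₀ + ν ξ):
  R: 151.3 − 1(24.2) = 127.1
  Q: 0 + 1(24.2) = 24.2
  M: 0 + 1(24.2) = 24.2
  U: 336.7 (inert)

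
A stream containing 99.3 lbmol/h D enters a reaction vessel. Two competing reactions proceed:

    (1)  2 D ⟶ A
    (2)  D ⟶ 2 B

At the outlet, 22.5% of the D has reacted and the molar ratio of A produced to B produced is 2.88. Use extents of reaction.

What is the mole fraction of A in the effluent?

0.113

Conversion of D: D consumed = 0.225 × 99.3 = 22.34 lbmol/h = 2ξ₁ + 1ξ₂.
Selectivity: 1ξ₁ / (2ξ₂) = 2.88 → ξ₁ = 5.76 ξ₂.
Substitute: (2·5.76 + 1) ξ₂ = 22.34 → ξ₂ = 1.785 lbmol/h, ξ₁ = 10.28 lbmol/h.
Outlet amounts (n = n₀ + Σ ν·ξ):
  D: 99.3 − 2(10.28) − 1(1.785) = 76.96
  A: 0 + 1(10.28) = 10.28
  B: 0 + 2(1.785) = 3.569
Total out = 90.81 lbmol/h; y_A = 10.28 / 90.81 = 0.1132.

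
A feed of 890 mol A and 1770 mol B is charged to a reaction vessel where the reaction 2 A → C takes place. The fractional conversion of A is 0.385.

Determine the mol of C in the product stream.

A reacted = 0.385 × 890 = 342.7 mol; ν_A = −2, so ξ = 342.7/2 = 171.3 mol.
Outlet amounts (n = n₀ + ν ξ):
  A: 890 − 2(171.3) = 547.3
  C: 0 + 1(171.3) = 171.3
  B: 1770 (inert)

171 mol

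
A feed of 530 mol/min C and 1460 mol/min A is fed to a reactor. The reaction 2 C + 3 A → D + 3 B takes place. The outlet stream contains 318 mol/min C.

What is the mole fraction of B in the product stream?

For C: n = n₀ − 2ξ → 318 = 530 − 2ξ, giving ξ = 106 mol/min.
Outlet amounts (n = n₀ + ν ξ):
  C: 530 − 2(106) = 318
  A: 1460 − 3(106) = 1142
  D: 0 + 1(106) = 106
  B: 0 + 3(106) = 318
Total out = 1884 mol/min; y_B = 318 / 1884 = 0.1688.

0.169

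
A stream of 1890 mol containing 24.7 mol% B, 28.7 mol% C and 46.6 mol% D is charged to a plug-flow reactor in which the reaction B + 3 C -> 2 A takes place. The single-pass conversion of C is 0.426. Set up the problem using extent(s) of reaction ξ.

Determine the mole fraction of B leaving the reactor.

0.225

C reacted = 0.426 × 542.4 = 231.1 mol; ν_C = −3, so ξ = 231.1/3 = 77.03 mol.
Outlet amounts (n = n₀ + ν ξ):
  B: 466.8 − 1(77.03) = 389.8
  C: 542.4 − 3(77.03) = 311.4
  A: 0 + 2(77.03) = 154.1
  D: 880.7 (inert)
Total out = 1736 mol; y_B = 389.8 / 1736 = 0.2245.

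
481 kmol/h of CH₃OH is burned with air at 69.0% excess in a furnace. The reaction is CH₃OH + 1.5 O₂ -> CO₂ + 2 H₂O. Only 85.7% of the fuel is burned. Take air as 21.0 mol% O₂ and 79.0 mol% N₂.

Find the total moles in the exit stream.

Stoichiometric O₂ = 1.5 × 481 = 721.5 kmol/h; O₂ fed = 721.5 × 1.690 = 1219 kmol/h.
N₂ fed = 1219 × 79/21 = 4587 kmol/h.
Fuel reacted = 0.857 × 481 → ξ = 412.2 kmol/h.
Outlet (n = n₀ + ν ξ):
  CH₃OH: 481 − 1(412.2) = 68.78
  O₂: 1219 − 1.5(412.2) = 601
  N₂: 4587 (inert)
  CO₂: 0 + 1(412.2) = 412.2
  H₂O: 0 + 2(412.2) = 824.4
Total out = 68.78 + 601 + 4587 + 412.2 + 824.4 = 6493 kmol/h.

6490 kmol/h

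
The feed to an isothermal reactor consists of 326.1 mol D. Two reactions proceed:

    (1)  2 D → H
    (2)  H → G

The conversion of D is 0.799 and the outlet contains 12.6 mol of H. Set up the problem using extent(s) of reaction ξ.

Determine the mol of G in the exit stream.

Conversion of D: D consumed = 2ξ₁ = 0.799 × 326.1 → ξ₁ = 130.3 mol.
H balance: n_H = 0 + 1ξ₁ − 1ξ₂ = 12.6 → ξ₂ = (1·130.3 − 12.6)/1 = 117.7 mol.
Outlet amounts (n = n₀ + Σ ν·ξ):
  D: 326.1 − 2(130.3) = 65.55
  H: 0 + 1(130.3) − 1(117.7) = 12.6
  G: 0 + 1(117.7) = 117.7

118 mol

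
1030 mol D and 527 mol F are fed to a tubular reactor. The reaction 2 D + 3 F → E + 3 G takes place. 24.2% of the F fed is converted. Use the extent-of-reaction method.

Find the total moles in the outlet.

F reacted = 0.242 × 527 = 127.5 mol; ν_F = −3, so ξ = 127.5/3 = 42.51 mol.
Outlet amounts (n = n₀ + ν ξ):
  D: 1030 − 2(42.51) = 945
  F: 527 − 3(42.51) = 399.5
  E: 0 + 1(42.51) = 42.51
  G: 0 + 3(42.51) = 127.5
Total out = 945 + 399.5 + 42.51 + 127.5 = 1514 mol.

1510 mol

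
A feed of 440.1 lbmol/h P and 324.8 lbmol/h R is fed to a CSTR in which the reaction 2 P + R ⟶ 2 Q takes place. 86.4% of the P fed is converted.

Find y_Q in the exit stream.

0.662

P reacted = 0.864 × 440.1 = 380.2 lbmol/h; ν_P = −2, so ξ = 380.2/2 = 190.1 lbmol/h.
Outlet amounts (n = n₀ + ν ξ):
  P: 440.1 − 2(190.1) = 59.85
  R: 324.8 − 1(190.1) = 134.7
  Q: 0 + 2(190.1) = 380.2
Total out = 574.8 lbmol/h; y_Q = 380.2 / 574.8 = 0.6616.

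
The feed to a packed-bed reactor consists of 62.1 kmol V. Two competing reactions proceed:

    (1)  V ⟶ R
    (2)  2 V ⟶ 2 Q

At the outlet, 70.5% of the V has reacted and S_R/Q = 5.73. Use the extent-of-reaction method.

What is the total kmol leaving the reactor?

62.1 kmol

Conversion of V: V consumed = 0.705 × 62.1 = 43.78 kmol = 1ξ₁ + 2ξ₂.
Selectivity: 1ξ₁ / (2ξ₂) = 5.73 → ξ₁ = 11.46 ξ₂.
Substitute: (1·11.46 + 2) ξ₂ = 43.78 → ξ₂ = 3.253 kmol, ξ₁ = 37.28 kmol.
Outlet amounts (n = n₀ + Σ ν·ξ):
  V: 62.1 − 1(37.28) − 2(3.253) = 18.32
  R: 0 + 1(37.28) = 37.28
  Q: 0 + 2(3.253) = 6.505
Total out = 18.32 + 37.28 + 6.505 = 62.1 kmol.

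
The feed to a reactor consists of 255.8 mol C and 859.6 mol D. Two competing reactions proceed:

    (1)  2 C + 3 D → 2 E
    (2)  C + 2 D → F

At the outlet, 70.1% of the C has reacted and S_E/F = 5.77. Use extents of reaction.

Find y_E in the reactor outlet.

0.183

Conversion of C: C consumed = 0.701 × 255.8 = 179.3 mol = 2ξ₁ + 1ξ₂.
Selectivity: 2ξ₁ / (1ξ₂) = 5.77 → ξ₁ = 2.885 ξ₂.
Substitute: (2·2.885 + 1) ξ₂ = 179.3 → ξ₂ = 26.49 mol, ξ₁ = 76.41 mol.
Outlet amounts (n = n₀ + Σ ν·ξ):
  C: 255.8 − 2(76.41) − 1(26.49) = 76.48
  D: 859.6 − 3(76.41) − 2(26.49) = 577.4
  E: 0 + 2(76.41) = 152.8
  F: 0 + 1(26.49) = 26.49
Total out = 833.2 mol; y_E = 152.8 / 833.2 = 0.1834.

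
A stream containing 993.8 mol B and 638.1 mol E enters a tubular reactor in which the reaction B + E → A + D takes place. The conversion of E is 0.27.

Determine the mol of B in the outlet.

822 mol

E reacted = 0.27 × 638.1 = 172.3 mol; ν_E = −1, so ξ = 172.3/1 = 172.3 mol.
Outlet amounts (n = n₀ + ν ξ):
  B: 993.8 − 1(172.3) = 821.5
  E: 638.1 − 1(172.3) = 465.8
  A: 0 + 1(172.3) = 172.3
  D: 0 + 1(172.3) = 172.3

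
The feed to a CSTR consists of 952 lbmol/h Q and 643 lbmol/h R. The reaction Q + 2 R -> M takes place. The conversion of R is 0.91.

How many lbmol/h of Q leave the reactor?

R reacted = 0.91 × 643 = 585.1 lbmol/h; ν_R = −2, so ξ = 585.1/2 = 292.6 lbmol/h.
Outlet amounts (n = n₀ + ν ξ):
  Q: 952 − 1(292.6) = 659.4
  R: 643 − 2(292.6) = 57.87
  M: 0 + 1(292.6) = 292.6

659 lbmol/h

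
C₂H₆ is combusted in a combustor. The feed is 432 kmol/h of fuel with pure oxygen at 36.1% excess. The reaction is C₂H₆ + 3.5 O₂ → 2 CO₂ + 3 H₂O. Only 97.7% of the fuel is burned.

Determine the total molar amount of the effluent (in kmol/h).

Stoichiometric O₂ = 3.5 × 432 = 1512 kmol/h; O₂ fed = 1512 × 1.361 = 2058 kmol/h.
Fuel reacted = 0.977 × 432 → ξ = 422.1 kmol/h.
Outlet (n = n₀ + ν ξ):
  C₂H₆: 432 − 1(422.1) = 9.936
  O₂: 2058 − 3.5(422.1) = 580.6
  CO₂: 0 + 2(422.1) = 844.1
  H₂O: 0 + 3(422.1) = 1266
Total out = 9.936 + 580.6 + 844.1 + 1266 = 2701 kmol/h.

2700 kmol/h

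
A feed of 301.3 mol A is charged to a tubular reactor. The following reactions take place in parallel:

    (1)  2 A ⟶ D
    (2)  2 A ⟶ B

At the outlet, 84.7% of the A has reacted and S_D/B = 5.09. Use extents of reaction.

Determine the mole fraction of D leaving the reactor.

0.614

Conversion of A: A consumed = 0.847 × 301.3 = 255.2 mol = 2ξ₁ + 2ξ₂.
Selectivity: 1ξ₁ / (1ξ₂) = 5.09 → ξ₁ = 5.09 ξ₂.
Substitute: (2·5.09 + 2) ξ₂ = 255.2 → ξ₂ = 20.95 mol, ξ₁ = 106.6 mol.
Outlet amounts (n = n₀ + Σ ν·ξ):
  A: 301.3 − 2(106.6) − 2(20.95) = 46.1
  D: 0 + 1(106.6) = 106.6
  B: 0 + 1(20.95) = 20.95
Total out = 173.7 mol; y_D = 106.6 / 173.7 = 0.614.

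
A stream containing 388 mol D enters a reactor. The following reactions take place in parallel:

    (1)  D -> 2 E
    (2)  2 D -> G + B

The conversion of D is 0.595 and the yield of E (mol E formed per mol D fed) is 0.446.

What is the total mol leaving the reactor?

Yield of E: 2ξ₁ / 388 = 0.446 → ξ₁ = 86.52 mol.
Conversion of D: 1ξ₁ + 2ξ₂ = 0.595 × 388 = 230.9 → ξ₂ = 72.17 mol.
Outlet amounts (n = n₀ + Σ ν·ξ):
  D: 388 − 1(86.52) − 2(72.17) = 157.1
  E: 0 + 2(86.52) = 173
  G: 0 + 1(72.17) = 72.17
  B: 0 + 1(72.17) = 72.17
Total out = 157.1 + 173 + 72.17 + 72.17 = 474.5 mol.

475 mol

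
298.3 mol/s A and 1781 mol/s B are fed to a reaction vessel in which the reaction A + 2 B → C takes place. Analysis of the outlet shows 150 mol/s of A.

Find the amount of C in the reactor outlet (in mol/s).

148 mol/s

For A: n = n₀ − 1ξ → 150 = 298.3 − 1ξ, giving ξ = 148.3 mol/s.
Outlet amounts (n = n₀ + ν ξ):
  A: 298.3 − 1(148.3) = 150
  B: 1781 − 2(148.3) = 1484
  C: 0 + 1(148.3) = 148.3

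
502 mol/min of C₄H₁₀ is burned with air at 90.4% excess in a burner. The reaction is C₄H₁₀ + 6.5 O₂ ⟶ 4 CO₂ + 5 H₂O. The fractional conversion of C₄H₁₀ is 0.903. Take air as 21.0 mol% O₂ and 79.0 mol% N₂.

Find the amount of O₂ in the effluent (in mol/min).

Stoichiometric O₂ = 6.5 × 502 = 3263 mol/min; O₂ fed = 3263 × 1.904 = 6213 mol/min.
N₂ fed = 6213 × 79/21 = 23370 mol/min.
Fuel reacted = 0.903 × 502 → ξ = 453.3 mol/min.
Outlet (n = n₀ + ν ξ):
  C₄H₁₀: 502 − 1(453.3) = 48.69
  O₂: 6213 − 6.5(453.3) = 3266
  N₂: 23370 (inert)
  CO₂: 0 + 4(453.3) = 1813
  H₂O: 0 + 5(453.3) = 2267

3270 mol/min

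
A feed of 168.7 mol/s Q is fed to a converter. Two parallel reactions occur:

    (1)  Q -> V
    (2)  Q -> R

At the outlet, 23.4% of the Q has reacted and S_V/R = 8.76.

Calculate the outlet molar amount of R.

4.04 mol/s

Conversion of Q: Q consumed = 0.234 × 168.7 = 39.48 mol/s = 1ξ₁ + 1ξ₂.
Selectivity: 1ξ₁ / (1ξ₂) = 8.76 → ξ₁ = 8.76 ξ₂.
Substitute: (1·8.76 + 1) ξ₂ = 39.48 → ξ₂ = 4.045 mol/s, ξ₁ = 35.43 mol/s.
Outlet amounts (n = n₀ + Σ ν·ξ):
  Q: 168.7 − 1(35.43) − 1(4.045) = 129.2
  V: 0 + 1(35.43) = 35.43
  R: 0 + 1(4.045) = 4.045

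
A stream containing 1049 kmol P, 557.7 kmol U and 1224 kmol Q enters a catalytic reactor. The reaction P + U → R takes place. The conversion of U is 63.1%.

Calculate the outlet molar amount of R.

U reacted = 0.631 × 557.7 = 351.9 kmol; ν_U = −1, so ξ = 351.9/1 = 351.9 kmol.
Outlet amounts (n = n₀ + ν ξ):
  P: 1049 − 1(351.9) = 697.1
  U: 557.7 − 1(351.9) = 205.8
  R: 0 + 1(351.9) = 351.9
  Q: 1224 (inert)

352 kmol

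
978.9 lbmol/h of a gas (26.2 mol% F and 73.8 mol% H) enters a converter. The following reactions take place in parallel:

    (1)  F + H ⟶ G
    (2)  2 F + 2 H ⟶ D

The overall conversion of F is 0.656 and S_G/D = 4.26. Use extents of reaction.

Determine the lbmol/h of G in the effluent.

114 lbmol/h

Conversion of F: F consumed = 0.656 × 256.5 = 168.2 lbmol/h = 1ξ₁ + 2ξ₂.
Selectivity: 1ξ₁ / (1ξ₂) = 4.26 → ξ₁ = 4.26 ξ₂.
Substitute: (1·4.26 + 2) ξ₂ = 168.2 → ξ₂ = 26.88 lbmol/h, ξ₁ = 114.5 lbmol/h.
Outlet amounts (n = n₀ + Σ ν·ξ):
  F: 256.5 − 1(114.5) − 2(26.88) = 88.23
  H: 722.4 − 1(114.5) − 2(26.88) = 554.2
  G: 0 + 1(114.5) = 114.5
  D: 0 + 1(26.88) = 26.88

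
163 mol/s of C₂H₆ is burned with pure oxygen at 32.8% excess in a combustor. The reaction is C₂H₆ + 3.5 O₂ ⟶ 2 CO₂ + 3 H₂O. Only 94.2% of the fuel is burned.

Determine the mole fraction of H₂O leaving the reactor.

0.462

Stoichiometric O₂ = 3.5 × 163 = 570.5 mol/s; O₂ fed = 570.5 × 1.328 = 757.6 mol/s.
Fuel reacted = 0.942 × 163 → ξ = 153.5 mol/s.
Outlet (n = n₀ + ν ξ):
  C₂H₆: 163 − 1(153.5) = 9.454
  O₂: 757.6 − 3.5(153.5) = 220.2
  CO₂: 0 + 2(153.5) = 307.1
  H₂O: 0 + 3(153.5) = 460.6
Total out = 997.4 mol/s; y_H₂O = 460.6 / 997.4 = 0.4618.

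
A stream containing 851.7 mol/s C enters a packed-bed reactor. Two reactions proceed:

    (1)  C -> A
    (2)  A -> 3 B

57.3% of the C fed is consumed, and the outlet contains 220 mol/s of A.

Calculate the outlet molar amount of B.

Conversion of C: C consumed = 1ξ₁ = 0.573 × 851.7 → ξ₁ = 488 mol/s.
A balance: n_A = 0 + 1ξ₁ − 1ξ₂ = 220 → ξ₂ = (1·488 − 220)/1 = 268 mol/s.
Outlet amounts (n = n₀ + Σ ν·ξ):
  C: 851.7 − 1(488) = 363.7
  A: 0 + 1(488) − 1(268) = 220
  B: 0 + 3(268) = 804.1

804 mol/s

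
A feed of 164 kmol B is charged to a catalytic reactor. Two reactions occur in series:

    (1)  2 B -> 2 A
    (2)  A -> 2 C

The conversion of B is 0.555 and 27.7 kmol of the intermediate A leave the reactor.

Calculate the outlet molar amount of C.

Conversion of B: B consumed = 2ξ₁ = 0.555 × 164 → ξ₁ = 45.51 kmol.
A balance: n_A = 0 + 2ξ₁ − 1ξ₂ = 27.7 → ξ₂ = (2·45.51 − 27.7)/1 = 63.32 kmol.
Outlet amounts (n = n₀ + Σ ν·ξ):
  B: 164 − 2(45.51) = 72.98
  A: 0 + 2(45.51) − 1(63.32) = 27.7
  C: 0 + 2(63.32) = 126.6

127 kmol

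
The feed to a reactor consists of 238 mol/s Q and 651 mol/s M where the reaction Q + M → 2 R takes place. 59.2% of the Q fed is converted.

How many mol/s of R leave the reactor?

282 mol/s

Q reacted = 0.592 × 238 = 140.9 mol/s; ν_Q = −1, so ξ = 140.9/1 = 140.9 mol/s.
Outlet amounts (n = n₀ + ν ξ):
  Q: 238 − 1(140.9) = 97.1
  M: 651 − 1(140.9) = 510.1
  R: 0 + 2(140.9) = 281.8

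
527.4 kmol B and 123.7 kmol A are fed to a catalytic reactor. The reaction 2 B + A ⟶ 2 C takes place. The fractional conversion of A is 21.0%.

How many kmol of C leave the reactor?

52 kmol

A reacted = 0.21 × 123.7 = 25.98 kmol; ν_A = −1, so ξ = 25.98/1 = 25.98 kmol.
Outlet amounts (n = n₀ + ν ξ):
  B: 527.4 − 2(25.98) = 475.4
  A: 123.7 − 1(25.98) = 97.72
  C: 0 + 2(25.98) = 51.95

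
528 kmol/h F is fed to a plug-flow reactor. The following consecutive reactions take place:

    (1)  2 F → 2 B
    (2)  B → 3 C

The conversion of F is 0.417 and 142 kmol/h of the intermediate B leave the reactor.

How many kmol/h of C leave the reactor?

235 kmol/h

Conversion of F: F consumed = 2ξ₁ = 0.417 × 528 → ξ₁ = 110.1 kmol/h.
B balance: n_B = 0 + 2ξ₁ − 1ξ₂ = 142 → ξ₂ = (2·110.1 − 142)/1 = 78.18 kmol/h.
Outlet amounts (n = n₀ + Σ ν·ξ):
  F: 528 − 2(110.1) = 307.8
  B: 0 + 2(110.1) − 1(78.18) = 142
  C: 0 + 3(78.18) = 234.5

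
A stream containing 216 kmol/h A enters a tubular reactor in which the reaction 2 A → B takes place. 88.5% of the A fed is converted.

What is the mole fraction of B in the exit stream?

0.794

A reacted = 0.885 × 216 = 191.2 kmol/h; ν_A = −2, so ξ = 191.2/2 = 95.58 kmol/h.
Outlet amounts (n = n₀ + ν ξ):
  A: 216 − 2(95.58) = 24.84
  B: 0 + 1(95.58) = 95.58
Total out = 120.4 kmol/h; y_B = 95.58 / 120.4 = 0.7937.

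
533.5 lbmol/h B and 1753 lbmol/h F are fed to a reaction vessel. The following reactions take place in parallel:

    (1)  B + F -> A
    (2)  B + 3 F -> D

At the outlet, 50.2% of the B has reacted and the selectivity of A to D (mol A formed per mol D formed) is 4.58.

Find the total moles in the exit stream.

1920 lbmol/h

Conversion of B: B consumed = 0.502 × 533.5 = 267.8 lbmol/h = 1ξ₁ + 1ξ₂.
Selectivity: 1ξ₁ / (1ξ₂) = 4.58 → ξ₁ = 4.58 ξ₂.
Substitute: (1·4.58 + 1) ξ₂ = 267.8 → ξ₂ = 48 lbmol/h, ξ₁ = 219.8 lbmol/h.
Outlet amounts (n = n₀ + Σ ν·ξ):
  B: 533.5 − 1(219.8) − 1(48) = 265.7
  F: 1753 − 1(219.8) − 3(48) = 1389
  A: 0 + 1(219.8) = 219.8
  D: 0 + 1(48) = 48
Total out = 265.7 + 1389 + 219.8 + 48 = 1923 lbmol/h.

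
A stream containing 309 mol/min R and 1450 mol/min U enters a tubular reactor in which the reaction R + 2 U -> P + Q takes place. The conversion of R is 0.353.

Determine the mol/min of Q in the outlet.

R reacted = 0.353 × 309 = 109.1 mol/min; ν_R = −1, so ξ = 109.1/1 = 109.1 mol/min.
Outlet amounts (n = n₀ + ν ξ):
  R: 309 − 1(109.1) = 199.9
  U: 1450 − 2(109.1) = 1232
  P: 0 + 1(109.1) = 109.1
  Q: 0 + 1(109.1) = 109.1

109 mol/min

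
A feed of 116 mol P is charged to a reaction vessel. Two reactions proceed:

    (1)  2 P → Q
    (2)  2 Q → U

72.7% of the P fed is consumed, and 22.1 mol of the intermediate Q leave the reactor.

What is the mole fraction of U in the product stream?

Conversion of P: P consumed = 2ξ₁ = 0.727 × 116 → ξ₁ = 42.17 mol.
Q balance: n_Q = 0 + 1ξ₁ − 2ξ₂ = 22.1 → ξ₂ = (1·42.17 − 22.1)/2 = 10.03 mol.
Outlet amounts (n = n₀ + Σ ν·ξ):
  P: 116 − 2(42.17) = 31.67
  Q: 0 + 1(42.17) − 2(10.03) = 22.1
  U: 0 + 1(10.03) = 10.03
Total out = 63.8 mol; y_U = 10.03 / 63.8 = 0.1573.

0.157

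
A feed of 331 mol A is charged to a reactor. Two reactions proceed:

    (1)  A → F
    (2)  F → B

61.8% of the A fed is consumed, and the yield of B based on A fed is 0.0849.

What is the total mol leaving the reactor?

Conversion of A: A consumed = 1ξ₁ = 0.618 × 331 → ξ₁ = 204.6 mol.
Yield of B: 1ξ₂ / 331 = 0.0849 → ξ₂ = 28.1 mol.
Outlet amounts (n = n₀ + Σ ν·ξ):
  A: 331 − 1(204.6) = 126.4
  F: 0 + 1(204.6) − 1(28.1) = 176.5
  B: 0 + 1(28.1) = 28.1
Total out = 126.4 + 176.5 + 28.1 = 331 mol.

331 mol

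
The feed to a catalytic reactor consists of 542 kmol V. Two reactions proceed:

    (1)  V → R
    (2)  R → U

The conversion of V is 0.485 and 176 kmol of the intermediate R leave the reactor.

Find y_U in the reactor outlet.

0.16

Conversion of V: V consumed = 1ξ₁ = 0.485 × 542 → ξ₁ = 262.9 kmol.
R balance: n_R = 0 + 1ξ₁ − 1ξ₂ = 176 → ξ₂ = (1·262.9 − 176)/1 = 86.87 kmol.
Outlet amounts (n = n₀ + Σ ν·ξ):
  V: 542 − 1(262.9) = 279.1
  R: 0 + 1(262.9) − 1(86.87) = 176
  U: 0 + 1(86.87) = 86.87
Total out = 542 kmol; y_U = 86.87 / 542 = 0.1603.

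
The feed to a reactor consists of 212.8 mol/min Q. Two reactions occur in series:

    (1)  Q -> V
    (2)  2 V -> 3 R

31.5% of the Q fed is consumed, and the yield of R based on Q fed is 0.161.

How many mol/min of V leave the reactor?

Conversion of Q: Q consumed = 1ξ₁ = 0.315 × 212.8 → ξ₁ = 67.03 mol/min.
Yield of R: 3ξ₂ / 212.8 = 0.161 → ξ₂ = 11.42 mol/min.
Outlet amounts (n = n₀ + Σ ν·ξ):
  Q: 212.8 − 1(67.03) = 145.8
  V: 0 + 1(67.03) − 2(11.42) = 44.19
  R: 0 + 3(11.42) = 34.26

44.2 mol/min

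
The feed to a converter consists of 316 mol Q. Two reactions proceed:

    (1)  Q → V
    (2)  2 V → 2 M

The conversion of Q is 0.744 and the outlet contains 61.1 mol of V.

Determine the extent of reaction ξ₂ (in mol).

Conversion of Q: Q consumed = 1ξ₁ = 0.744 × 316 → ξ₁ = 235.1 mol.
V balance: n_V = 0 + 1ξ₁ − 2ξ₂ = 61.1 → ξ₂ = (1·235.1 − 61.1)/2 = 87 mol.
Outlet amounts (n = n₀ + Σ ν·ξ):
  Q: 316 − 1(235.1) = 80.9
  V: 0 + 1(235.1) − 2(87) = 61.1
  M: 0 + 2(87) = 174

ξ₂ = 87 mol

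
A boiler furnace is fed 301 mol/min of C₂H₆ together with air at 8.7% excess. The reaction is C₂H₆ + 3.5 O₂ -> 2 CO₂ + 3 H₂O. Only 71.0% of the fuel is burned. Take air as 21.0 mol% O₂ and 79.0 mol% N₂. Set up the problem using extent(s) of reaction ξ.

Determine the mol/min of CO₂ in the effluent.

Stoichiometric O₂ = 3.5 × 301 = 1054 mol/min; O₂ fed = 1054 × 1.087 = 1145 mol/min.
N₂ fed = 1145 × 79/21 = 4308 mol/min.
Fuel reacted = 0.71 × 301 → ξ = 213.7 mol/min.
Outlet (n = n₀ + ν ξ):
  C₂H₆: 301 − 1(213.7) = 87.29
  O₂: 1145 − 3.5(213.7) = 397.2
  N₂: 4308 (inert)
  CO₂: 0 + 2(213.7) = 427.4
  H₂O: 0 + 3(213.7) = 641.1

427 mol/min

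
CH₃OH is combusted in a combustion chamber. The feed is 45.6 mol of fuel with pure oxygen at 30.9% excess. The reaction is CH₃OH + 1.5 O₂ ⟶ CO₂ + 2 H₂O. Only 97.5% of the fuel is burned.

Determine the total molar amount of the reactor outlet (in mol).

Stoichiometric O₂ = 1.5 × 45.6 = 68.4 mol; O₂ fed = 68.4 × 1.309 = 89.54 mol.
Fuel reacted = 0.975 × 45.6 → ξ = 44.46 mol.
Outlet (n = n₀ + ν ξ):
  CH₃OH: 45.6 − 1(44.46) = 1.14
  O₂: 89.54 − 1.5(44.46) = 22.85
  CO₂: 0 + 1(44.46) = 44.46
  H₂O: 0 + 2(44.46) = 88.92
Total out = 1.14 + 22.85 + 44.46 + 88.92 = 157.4 mol.

157 mol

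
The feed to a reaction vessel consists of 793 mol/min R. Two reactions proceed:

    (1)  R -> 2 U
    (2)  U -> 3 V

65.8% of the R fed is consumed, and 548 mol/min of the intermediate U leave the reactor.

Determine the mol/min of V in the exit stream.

Conversion of R: R consumed = 1ξ₁ = 0.658 × 793 → ξ₁ = 521.8 mol/min.
U balance: n_U = 0 + 2ξ₁ − 1ξ₂ = 548 → ξ₂ = (2·521.8 − 548)/1 = 495.6 mol/min.
Outlet amounts (n = n₀ + Σ ν·ξ):
  R: 793 − 1(521.8) = 271.2
  U: 0 + 2(521.8) − 1(495.6) = 548
  V: 0 + 3(495.6) = 1487

1490 mol/min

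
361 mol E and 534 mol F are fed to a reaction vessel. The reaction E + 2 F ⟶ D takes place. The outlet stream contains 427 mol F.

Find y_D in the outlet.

For F: n = n₀ − 2ξ → 427 = 534 − 2ξ, giving ξ = 53.5 mol.
Outlet amounts (n = n₀ + ν ξ):
  E: 361 − 1(53.5) = 307.5
  F: 534 − 2(53.5) = 427
  D: 0 + 1(53.5) = 53.5
Total out = 788 mol; y_D = 53.5 / 788 = 0.06789.

0.0679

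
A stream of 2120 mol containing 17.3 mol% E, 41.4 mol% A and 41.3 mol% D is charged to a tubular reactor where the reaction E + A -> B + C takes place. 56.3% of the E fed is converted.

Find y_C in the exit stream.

0.0974

E reacted = 0.563 × 366.8 = 206.5 mol; ν_E = −1, so ξ = 206.5/1 = 206.5 mol.
Outlet amounts (n = n₀ + ν ξ):
  E: 366.8 − 1(206.5) = 160.3
  A: 877.7 − 1(206.5) = 671.2
  B: 0 + 1(206.5) = 206.5
  C: 0 + 1(206.5) = 206.5
  D: 875.6 (inert)
Total out = 2120 mol; y_C = 206.5 / 2120 = 0.0974.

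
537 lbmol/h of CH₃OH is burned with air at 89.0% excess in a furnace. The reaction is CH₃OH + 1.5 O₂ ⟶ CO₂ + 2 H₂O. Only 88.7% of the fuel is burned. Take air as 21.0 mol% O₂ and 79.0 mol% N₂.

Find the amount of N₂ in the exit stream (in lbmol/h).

Stoichiometric O₂ = 1.5 × 537 = 805.5 lbmol/h; O₂ fed = 805.5 × 1.890 = 1522 lbmol/h.
N₂ fed = 1522 × 79/21 = 5727 lbmol/h.
Fuel reacted = 0.887 × 537 → ξ = 476.3 lbmol/h.
Outlet (n = n₀ + ν ξ):
  CH₃OH: 537 − 1(476.3) = 60.68
  O₂: 1522 − 1.5(476.3) = 807.9
  N₂: 5727 (inert)
  CO₂: 0 + 1(476.3) = 476.3
  H₂O: 0 + 2(476.3) = 952.6

5730 lbmol/h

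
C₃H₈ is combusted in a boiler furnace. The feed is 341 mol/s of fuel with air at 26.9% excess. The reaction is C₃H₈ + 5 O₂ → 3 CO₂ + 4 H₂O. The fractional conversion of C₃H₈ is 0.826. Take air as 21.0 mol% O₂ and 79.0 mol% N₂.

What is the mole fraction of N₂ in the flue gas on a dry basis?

Stoichiometric O₂ = 5 × 341 = 1705 mol/s; O₂ fed = 1705 × 1.269 = 2164 mol/s.
N₂ fed = 2164 × 79/21 = 8139 mol/s.
Fuel reacted = 0.826 × 341 → ξ = 281.7 mol/s.
Outlet (n = n₀ + ν ξ):
  C₃H₈: 341 − 1(281.7) = 59.33
  O₂: 2164 − 5(281.7) = 755.3
  N₂: 8139 (inert)
  CO₂: 0 + 3(281.7) = 845
  H₂O: 0 + 4(281.7) = 1127
Dry total = 9799 mol/s; y_N₂ (dry) = 8139 / 9799 = 0.8306.

0.831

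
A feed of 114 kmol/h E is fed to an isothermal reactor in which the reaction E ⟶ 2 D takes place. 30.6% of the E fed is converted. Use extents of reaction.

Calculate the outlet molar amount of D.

69.8 kmol/h

E reacted = 0.306 × 114 = 34.88 kmol/h; ν_E = −1, so ξ = 34.88/1 = 34.88 kmol/h.
Outlet amounts (n = n₀ + ν ξ):
  E: 114 − 1(34.88) = 79.12
  D: 0 + 2(34.88) = 69.77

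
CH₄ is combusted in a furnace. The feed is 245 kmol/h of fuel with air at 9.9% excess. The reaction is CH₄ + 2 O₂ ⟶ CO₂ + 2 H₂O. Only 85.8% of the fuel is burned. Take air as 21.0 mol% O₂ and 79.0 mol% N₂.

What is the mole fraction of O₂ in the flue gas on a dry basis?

0.0494

Stoichiometric O₂ = 2 × 245 = 490 kmol/h; O₂ fed = 490 × 1.099 = 538.5 kmol/h.
N₂ fed = 538.5 × 79/21 = 2026 kmol/h.
Fuel reacted = 0.858 × 245 → ξ = 210.2 kmol/h.
Outlet (n = n₀ + ν ξ):
  CH₄: 245 − 1(210.2) = 34.79
  O₂: 538.5 − 2(210.2) = 118.1
  N₂: 2026 (inert)
  CO₂: 0 + 1(210.2) = 210.2
  H₂O: 0 + 2(210.2) = 420.4
Dry total = 2389 kmol/h; y_O₂ (dry) = 118.1 / 2389 = 0.04943.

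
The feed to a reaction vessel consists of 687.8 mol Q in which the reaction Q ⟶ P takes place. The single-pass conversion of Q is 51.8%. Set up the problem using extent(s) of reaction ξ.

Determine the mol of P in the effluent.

Q reacted = 0.518 × 687.8 = 356.3 mol; ν_Q = −1, so ξ = 356.3/1 = 356.3 mol.
Outlet amounts (n = n₀ + ν ξ):
  Q: 687.8 − 1(356.3) = 331.5
  P: 0 + 1(356.3) = 356.3

356 mol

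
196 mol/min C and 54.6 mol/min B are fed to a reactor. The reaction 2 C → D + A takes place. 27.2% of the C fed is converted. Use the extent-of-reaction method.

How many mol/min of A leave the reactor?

26.7 mol/min

C reacted = 0.272 × 196 = 53.31 mol/min; ν_C = −2, so ξ = 53.31/2 = 26.66 mol/min.
Outlet amounts (n = n₀ + ν ξ):
  C: 196 − 2(26.66) = 142.7
  D: 0 + 1(26.66) = 26.66
  A: 0 + 1(26.66) = 26.66
  B: 54.6 (inert)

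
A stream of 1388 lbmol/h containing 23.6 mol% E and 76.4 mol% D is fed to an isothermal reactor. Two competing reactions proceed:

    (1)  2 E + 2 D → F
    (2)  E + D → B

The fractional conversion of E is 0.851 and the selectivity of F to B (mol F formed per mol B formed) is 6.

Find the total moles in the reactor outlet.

981 lbmol/h

Conversion of E: E consumed = 0.851 × 327.6 = 278.8 lbmol/h = 2ξ₁ + 1ξ₂.
Selectivity: 1ξ₁ / (1ξ₂) = 6 → ξ₁ = 6 ξ₂.
Substitute: (2·6 + 1) ξ₂ = 278.8 → ξ₂ = 21.44 lbmol/h, ξ₁ = 128.7 lbmol/h.
Outlet amounts (n = n₀ + Σ ν·ξ):
  E: 327.6 − 2(128.7) − 1(21.44) = 48.81
  D: 1060 − 2(128.7) − 1(21.44) = 781.7
  F: 0 + 1(128.7) = 128.7
  B: 0 + 1(21.44) = 21.44
Total out = 48.81 + 781.7 + 128.7 + 21.44 = 980.6 lbmol/h.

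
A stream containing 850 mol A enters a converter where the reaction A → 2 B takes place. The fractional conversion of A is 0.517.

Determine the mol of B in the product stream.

879 mol

A reacted = 0.517 × 850 = 439.4 mol; ν_A = −1, so ξ = 439.4/1 = 439.4 mol.
Outlet amounts (n = n₀ + ν ξ):
  A: 850 − 1(439.4) = 410.6
  B: 0 + 2(439.4) = 878.9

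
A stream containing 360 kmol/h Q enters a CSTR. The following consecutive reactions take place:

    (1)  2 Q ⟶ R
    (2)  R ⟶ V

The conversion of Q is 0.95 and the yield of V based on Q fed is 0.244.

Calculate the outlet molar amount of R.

Conversion of Q: Q consumed = 2ξ₁ = 0.95 × 360 → ξ₁ = 171 kmol/h.
Yield of V: 1ξ₂ / 360 = 0.244 → ξ₂ = 87.84 kmol/h.
Outlet amounts (n = n₀ + Σ ν·ξ):
  Q: 360 − 2(171) = 18
  R: 0 + 1(171) − 1(87.84) = 83.16
  V: 0 + 1(87.84) = 87.84

83.2 kmol/h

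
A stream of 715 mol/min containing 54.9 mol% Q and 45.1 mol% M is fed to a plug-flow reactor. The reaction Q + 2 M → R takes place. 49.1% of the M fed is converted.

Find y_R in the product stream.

0.142

M reacted = 0.491 × 322.5 = 158.3 mol/min; ν_M = −2, so ξ = 158.3/2 = 79.17 mol/min.
Outlet amounts (n = n₀ + ν ξ):
  Q: 392.5 − 1(79.17) = 313.4
  M: 322.5 − 2(79.17) = 164.1
  R: 0 + 1(79.17) = 79.17
Total out = 556.7 mol/min; y_R = 79.17 / 556.7 = 0.1422.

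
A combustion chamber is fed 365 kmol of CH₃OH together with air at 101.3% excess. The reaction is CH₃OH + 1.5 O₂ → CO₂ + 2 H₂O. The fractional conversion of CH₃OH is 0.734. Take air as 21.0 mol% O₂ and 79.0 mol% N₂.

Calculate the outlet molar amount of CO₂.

268 kmol

Stoichiometric O₂ = 1.5 × 365 = 547.5 kmol; O₂ fed = 547.5 × 2.013 = 1102 kmol.
N₂ fed = 1102 × 79/21 = 4146 kmol.
Fuel reacted = 0.734 × 365 → ξ = 267.9 kmol.
Outlet (n = n₀ + ν ξ):
  CH₃OH: 365 − 1(267.9) = 97.09
  O₂: 1102 − 1.5(267.9) = 700.3
  N₂: 4146 (inert)
  CO₂: 0 + 1(267.9) = 267.9
  H₂O: 0 + 2(267.9) = 535.8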